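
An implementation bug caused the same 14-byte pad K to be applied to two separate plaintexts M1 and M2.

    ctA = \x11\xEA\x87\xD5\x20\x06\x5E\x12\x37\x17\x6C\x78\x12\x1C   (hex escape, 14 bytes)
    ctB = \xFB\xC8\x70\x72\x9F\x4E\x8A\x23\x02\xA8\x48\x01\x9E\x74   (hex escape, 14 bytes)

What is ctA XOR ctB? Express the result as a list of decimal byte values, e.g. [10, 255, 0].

[234, 34, 247, 167, 191, 72, 212, 49, 53, 191, 36, 121, 140, 104]

ctA ⊕ ctB = (M1 ⊕ K) ⊕ (M2 ⊕ K) = M1 ⊕ M2 — the shared key cancels under XOR.
00010001 ⊕ 11111011 = 11101010
11101010 ⊕ 11001000 = 00100010
10000111 ⊕ 01110000 = 11110111
11010101 ⊕ 01110010 = 10100111
00100000 ⊕ 10011111 = 10111111
00000110 ⊕ 01001110 = 01001000
01011110 ⊕ 10001010 = 11010100
00010010 ⊕ 00100011 = 00110001
00110111 ⊕ 00000010 = 00110101
00010111 ⊕ 10101000 = 10111111
01101100 ⊕ 01001000 = 00100100
01111000 ⊕ 00000001 = 01111001
00010010 ⊕ 10011110 = 10001100
00011100 ⊕ 01110100 = 01101000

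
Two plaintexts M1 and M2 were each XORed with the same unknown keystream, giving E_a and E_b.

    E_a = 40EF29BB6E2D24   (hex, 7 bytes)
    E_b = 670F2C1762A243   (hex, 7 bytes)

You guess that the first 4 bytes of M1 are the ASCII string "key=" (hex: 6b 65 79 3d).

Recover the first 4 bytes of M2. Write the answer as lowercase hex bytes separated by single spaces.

4c 85 7c 91

First, E_a ⊕ E_b = (M1 ⊕ K) ⊕ (M2 ⊕ K) = M1 ⊕ M2, so the key drops out. Then M2 = (M1 ⊕ M2) ⊕ M1 over the first 4 bytes.
byte 0: (40 ^ 67) ^ 6b = 27 ^ 6b = 4c
byte 1: (ef ^ 0f) ^ 65 = e0 ^ 65 = 85
byte 2: (29 ^ 2c) ^ 79 = 05 ^ 79 = 7c
byte 3: (bb ^ 17) ^ 3d = ac ^ 3d = 91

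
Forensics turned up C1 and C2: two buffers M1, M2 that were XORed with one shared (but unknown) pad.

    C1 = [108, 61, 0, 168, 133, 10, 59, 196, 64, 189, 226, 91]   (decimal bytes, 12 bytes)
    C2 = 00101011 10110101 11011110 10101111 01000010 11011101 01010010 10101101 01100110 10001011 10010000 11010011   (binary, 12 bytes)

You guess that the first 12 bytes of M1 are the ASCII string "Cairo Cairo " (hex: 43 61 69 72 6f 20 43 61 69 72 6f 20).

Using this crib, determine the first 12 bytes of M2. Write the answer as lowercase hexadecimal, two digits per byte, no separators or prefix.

First, C1 ⊕ C2 = (M1 ⊕ K) ⊕ (M2 ⊕ K) = M1 ⊕ M2, so the key drops out. Then M2 = (M1 ⊕ M2) ⊕ M1 over the first 12 bytes.
byte 0: (6c XOR 2b) XOR 43 = 47 XOR 43 = 04
byte 1: (3d XOR b5) XOR 61 = 88 XOR 61 = e9
byte 2: (00 XOR de) XOR 69 = de XOR 69 = b7
byte 3: (a8 XOR af) XOR 72 = 07 XOR 72 = 75
byte 4: (85 XOR 42) XOR 6f = c7 XOR 6f = a8
byte 5: (0a XOR dd) XOR 20 = d7 XOR 20 = f7
byte 6: (3b XOR 52) XOR 43 = 69 XOR 43 = 2a
byte 7: (c4 XOR ad) XOR 61 = 69 XOR 61 = 08
byte 8: (40 XOR 66) XOR 69 = 26 XOR 69 = 4f
byte 9: (bd XOR 8b) XOR 72 = 36 XOR 72 = 44
byte 10: (e2 XOR 90) XOR 6f = 72 XOR 6f = 1d
byte 11: (5b XOR d3) XOR 20 = 88 XOR 20 = a8

04e9b775a8f72a084f441da8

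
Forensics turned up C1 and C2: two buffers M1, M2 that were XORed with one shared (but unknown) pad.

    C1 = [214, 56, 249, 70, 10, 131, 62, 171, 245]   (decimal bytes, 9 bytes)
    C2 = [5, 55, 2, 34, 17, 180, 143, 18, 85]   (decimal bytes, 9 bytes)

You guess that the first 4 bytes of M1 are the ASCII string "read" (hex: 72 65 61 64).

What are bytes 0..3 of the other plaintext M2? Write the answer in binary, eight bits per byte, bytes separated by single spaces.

10100001 01101010 10011010 00000000

First, C1 ⊕ C2 = (M1 ⊕ K) ⊕ (M2 ⊕ K) = M1 ⊕ M2, so the key drops out. Then M2 = (M1 ⊕ M2) ⊕ M1 over the first 4 bytes.
byte 0: (d6 ^ 05) ^ 72 = d3 ^ 72 = a1
byte 1: (38 ^ 37) ^ 65 = 0f ^ 65 = 6a
byte 2: (f9 ^ 02) ^ 61 = fb ^ 61 = 9a
byte 3: (46 ^ 22) ^ 64 = 64 ^ 64 = 00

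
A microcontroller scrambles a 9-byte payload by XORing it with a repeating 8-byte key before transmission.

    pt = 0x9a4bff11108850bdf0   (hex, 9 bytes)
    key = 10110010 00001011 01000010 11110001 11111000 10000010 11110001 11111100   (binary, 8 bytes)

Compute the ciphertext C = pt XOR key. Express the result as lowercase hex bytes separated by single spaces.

28 40 bd e0 e8 0a a1 41 42

The 8-byte key repeats, so the effective keystream is b2 0b 42 f1 f8 82 f1 fc b2.
byte 0: 10011010 ^ 10110010 = 00101000
byte 1: 01001011 ^ 00001011 = 01000000
byte 2: 11111111 ^ 01000010 = 10111101
byte 3: 00010001 ^ 11110001 = 11100000
byte 4: 00010000 ^ 11111000 = 11101000
byte 5: 10001000 ^ 10000010 = 00001010
byte 6: 01010000 ^ 11110001 = 10100001
byte 7: 10111101 ^ 11111100 = 01000001
byte 8: 11110000 ^ 10110010 = 01000010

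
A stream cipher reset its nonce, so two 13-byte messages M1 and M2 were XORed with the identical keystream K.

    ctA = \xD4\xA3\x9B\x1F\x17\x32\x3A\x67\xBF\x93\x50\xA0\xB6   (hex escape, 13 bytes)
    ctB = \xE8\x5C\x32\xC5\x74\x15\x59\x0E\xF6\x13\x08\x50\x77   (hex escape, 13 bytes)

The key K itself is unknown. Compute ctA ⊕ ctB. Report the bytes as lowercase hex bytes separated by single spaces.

ctA ⊕ ctB = (M1 ⊕ K) ⊕ (M2 ⊕ K) = M1 ⊕ M2 — the shared key cancels under XOR.
212 ^ 232 =  60
163 ^  92 = 255
155 ^  50 = 169
 31 ^ 197 = 218
 23 ^ 116 =  99
 50 ^  21 =  39
 58 ^  89 =  99
103 ^  14 = 105
191 ^ 246 =  73
147 ^  19 = 128
 80 ^   8 =  88
160 ^  80 = 240
182 ^ 119 = 193

3c ff a9 da 63 27 63 69 49 80 58 f0 c1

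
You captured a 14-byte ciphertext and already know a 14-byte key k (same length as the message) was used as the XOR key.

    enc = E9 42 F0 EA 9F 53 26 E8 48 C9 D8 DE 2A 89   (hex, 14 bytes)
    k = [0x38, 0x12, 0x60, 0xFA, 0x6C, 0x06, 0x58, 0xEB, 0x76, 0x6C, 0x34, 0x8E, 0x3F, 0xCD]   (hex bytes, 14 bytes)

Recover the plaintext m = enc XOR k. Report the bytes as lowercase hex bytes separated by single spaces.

XOR is its own inverse, so applying the key byte-wise gives the result directly.
byte 0: 11101001 xor 00111000 = 11010001
byte 1: 01000010 xor 00010010 = 01010000
byte 2: 11110000 xor 01100000 = 10010000
byte 3: 11101010 xor 11111010 = 00010000
byte 4: 10011111 xor 01101100 = 11110011
byte 5: 01010011 xor 00000110 = 01010101
byte 6: 00100110 xor 01011000 = 01111110
byte 7: 11101000 xor 11101011 = 00000011
byte 8: 01001000 xor 01110110 = 00111110
byte 9: 11001001 xor 01101100 = 10100101
byte 10: 11011000 xor 00110100 = 11101100
byte 11: 11011110 xor 10001110 = 01010000
byte 12: 00101010 xor 00111111 = 00010101
byte 13: 10001001 xor 11001101 = 01000100

d1 50 90 10 f3 55 7e 03 3e a5 ec 50 15 44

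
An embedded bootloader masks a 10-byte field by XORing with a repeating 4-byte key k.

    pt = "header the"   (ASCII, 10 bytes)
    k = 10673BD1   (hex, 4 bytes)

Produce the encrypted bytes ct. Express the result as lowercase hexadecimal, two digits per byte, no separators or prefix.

The 4-byte key repeats, so the effective keystream is 10 67 3b d1 10 67 3b d1 10 67.
byte 0: 104 ^  16 = 120
byte 1: 101 ^ 103 =   2
byte 2:  97 ^  59 =  90
byte 3: 100 ^ 209 = 181
byte 4: 101 ^  16 = 117
byte 5: 114 ^ 103 =  21
byte 6:  32 ^  59 =  27
byte 7: 116 ^ 209 = 165
byte 8: 104 ^  16 = 120
byte 9: 101 ^ 103 =   2

78025ab575151ba57802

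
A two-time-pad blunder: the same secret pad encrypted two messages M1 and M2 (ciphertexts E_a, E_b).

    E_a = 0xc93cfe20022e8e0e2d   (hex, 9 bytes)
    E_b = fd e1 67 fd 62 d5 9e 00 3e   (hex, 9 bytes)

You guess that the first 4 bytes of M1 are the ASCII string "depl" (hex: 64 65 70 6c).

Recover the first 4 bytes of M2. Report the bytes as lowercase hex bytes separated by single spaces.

First, E_a ⊕ E_b = (M1 ⊕ K) ⊕ (M2 ⊕ K) = M1 ⊕ M2, so the key drops out. Then M2 = (M1 ⊕ M2) ⊕ M1 over the first 4 bytes.
byte 0: (c9 xor fd) xor 64 = 34 xor 64 = 50
byte 1: (3c xor e1) xor 65 = dd xor 65 = b8
byte 2: (fe xor 67) xor 70 = 99 xor 70 = e9
byte 3: (20 xor fd) xor 6c = dd xor 6c = b1

50 b8 e9 b1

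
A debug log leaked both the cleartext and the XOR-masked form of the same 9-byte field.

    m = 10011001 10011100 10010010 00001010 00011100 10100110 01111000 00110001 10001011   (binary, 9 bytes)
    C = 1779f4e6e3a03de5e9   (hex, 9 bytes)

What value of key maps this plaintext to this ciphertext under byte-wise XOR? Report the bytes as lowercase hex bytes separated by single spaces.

8e e5 66 ec ff 06 45 d4 62

Since C = m ⊕ key, XORing both sides with m gives key = m ⊕ C.
byte 0: 99 ⊕ 17 = 8e
byte 1: 9c ⊕ 79 = e5
byte 2: 92 ⊕ f4 = 66
byte 3: 0a ⊕ e6 = ec
byte 4: 1c ⊕ e3 = ff
byte 5: a6 ⊕ a0 = 06
byte 6: 78 ⊕ 3d = 45
byte 7: 31 ⊕ e5 = d4
byte 8: 8b ⊕ e9 = 62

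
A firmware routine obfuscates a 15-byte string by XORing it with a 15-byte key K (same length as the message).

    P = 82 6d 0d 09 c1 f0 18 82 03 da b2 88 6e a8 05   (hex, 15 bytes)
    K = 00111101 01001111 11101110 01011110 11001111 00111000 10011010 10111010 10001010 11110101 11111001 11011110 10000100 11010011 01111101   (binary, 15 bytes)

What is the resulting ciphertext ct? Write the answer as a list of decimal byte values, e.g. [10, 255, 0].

XOR is its own inverse, so applying the key byte-wise gives the result directly.
byte 0: 82 ^ 3d = bf
byte 1: 6d ^ 4f = 22
byte 2: 0d ^ ee = e3
byte 3: 09 ^ 5e = 57
byte 4: c1 ^ cf = 0e
byte 5: f0 ^ 38 = c8
byte 6: 18 ^ 9a = 82
byte 7: 82 ^ ba = 38
byte 8: 03 ^ 8a = 89
byte 9: da ^ f5 = 2f
byte 10: b2 ^ f9 = 4b
byte 11: 88 ^ de = 56
byte 12: 6e ^ 84 = ea
byte 13: a8 ^ d3 = 7b
byte 14: 05 ^ 7d = 78

[191, 34, 227, 87, 14, 200, 130, 56, 137, 47, 75, 86, 234, 123, 120]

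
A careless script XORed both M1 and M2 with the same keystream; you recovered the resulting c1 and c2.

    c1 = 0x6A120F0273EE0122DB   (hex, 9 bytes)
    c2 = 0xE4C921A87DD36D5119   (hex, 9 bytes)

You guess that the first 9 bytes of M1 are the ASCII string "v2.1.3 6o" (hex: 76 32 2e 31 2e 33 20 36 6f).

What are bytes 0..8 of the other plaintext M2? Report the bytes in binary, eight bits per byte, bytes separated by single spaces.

11111000 11101001 00000000 10011011 00100000 00001110 01001100 01000101 10101101

First, c1 ⊕ c2 = (M1 ⊕ K) ⊕ (M2 ⊕ K) = M1 ⊕ M2, so the key drops out. Then M2 = (M1 ⊕ M2) ⊕ M1 over the first 9 bytes.
byte 0: (6a ^ e4) ^ 76 = 8e ^ 76 = f8
byte 1: (12 ^ c9) ^ 32 = db ^ 32 = e9
byte 2: (0f ^ 21) ^ 2e = 2e ^ 2e = 00
byte 3: (02 ^ a8) ^ 31 = aa ^ 31 = 9b
byte 4: (73 ^ 7d) ^ 2e = 0e ^ 2e = 20
byte 5: (ee ^ d3) ^ 33 = 3d ^ 33 = 0e
byte 6: (01 ^ 6d) ^ 20 = 6c ^ 20 = 4c
byte 7: (22 ^ 51) ^ 36 = 73 ^ 36 = 45
byte 8: (db ^ 19) ^ 6f = c2 ^ 6f = ad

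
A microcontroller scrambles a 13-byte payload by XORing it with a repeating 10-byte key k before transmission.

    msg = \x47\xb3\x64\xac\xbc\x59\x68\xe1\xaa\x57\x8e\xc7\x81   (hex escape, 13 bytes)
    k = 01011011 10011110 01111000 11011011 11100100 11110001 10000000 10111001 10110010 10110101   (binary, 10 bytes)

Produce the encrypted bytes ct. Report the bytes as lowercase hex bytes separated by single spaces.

1c 2d 1c 77 58 a8 e8 58 18 e2 d5 59 f9

The 10-byte key repeats, so the effective keystream is 5b 9e 78 db e4 f1 80 b9 b2 b5 5b 9e 78.
byte 0: 47 XOR 5b = 1c
byte 1: b3 XOR 9e = 2d
byte 2: 64 XOR 78 = 1c
byte 3: ac XOR db = 77
byte 4: bc XOR e4 = 58
byte 5: 59 XOR f1 = a8
byte 6: 68 XOR 80 = e8
byte 7: e1 XOR b9 = 58
byte 8: aa XOR b2 = 18
byte 9: 57 XOR b5 = e2
byte 10: 8e XOR 5b = d5
byte 11: c7 XOR 9e = 59
byte 12: 81 XOR 78 = f9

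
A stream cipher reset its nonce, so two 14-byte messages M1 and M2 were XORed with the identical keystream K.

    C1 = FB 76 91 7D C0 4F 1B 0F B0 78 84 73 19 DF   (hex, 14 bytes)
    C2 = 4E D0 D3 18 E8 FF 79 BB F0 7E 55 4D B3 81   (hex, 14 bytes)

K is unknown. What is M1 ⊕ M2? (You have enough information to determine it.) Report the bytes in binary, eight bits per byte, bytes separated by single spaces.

10110101 10100110 01000010 01100101 00101000 10110000 01100010 10110100 01000000 00000110 11010001 00111110 10101010 01011110

C1 ⊕ C2 = (M1 ⊕ K) ⊕ (M2 ⊕ K) = M1 ⊕ M2 — the shared key cancels under XOR.
fb ^ 4e = b5
76 ^ d0 = a6
91 ^ d3 = 42
7d ^ 18 = 65
c0 ^ e8 = 28
4f ^ ff = b0
1b ^ 79 = 62
0f ^ bb = b4
b0 ^ f0 = 40
78 ^ 7e = 06
84 ^ 55 = d1
73 ^ 4d = 3e
19 ^ b3 = aa
df ^ 81 = 5e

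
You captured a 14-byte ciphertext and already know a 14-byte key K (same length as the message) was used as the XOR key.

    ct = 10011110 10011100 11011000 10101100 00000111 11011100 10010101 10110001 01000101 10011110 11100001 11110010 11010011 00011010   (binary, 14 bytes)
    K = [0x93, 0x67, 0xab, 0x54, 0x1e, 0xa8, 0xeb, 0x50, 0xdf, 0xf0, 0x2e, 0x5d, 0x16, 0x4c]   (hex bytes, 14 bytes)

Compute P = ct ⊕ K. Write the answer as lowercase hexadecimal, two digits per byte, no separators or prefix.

0dfb73f819747ee19a6ecfafc556

XOR is its own inverse, so applying the key byte-wise gives the result directly.
byte 0: 9e xor 93 = 0d
byte 1: 9c xor 67 = fb
byte 2: d8 xor ab = 73
byte 3: ac xor 54 = f8
byte 4: 07 xor 1e = 19
byte 5: dc xor a8 = 74
byte 6: 95 xor eb = 7e
byte 7: b1 xor 50 = e1
byte 8: 45 xor df = 9a
byte 9: 9e xor f0 = 6e
byte 10: e1 xor 2e = cf
byte 11: f2 xor 5d = af
byte 12: d3 xor 16 = c5
byte 13: 1a xor 4c = 56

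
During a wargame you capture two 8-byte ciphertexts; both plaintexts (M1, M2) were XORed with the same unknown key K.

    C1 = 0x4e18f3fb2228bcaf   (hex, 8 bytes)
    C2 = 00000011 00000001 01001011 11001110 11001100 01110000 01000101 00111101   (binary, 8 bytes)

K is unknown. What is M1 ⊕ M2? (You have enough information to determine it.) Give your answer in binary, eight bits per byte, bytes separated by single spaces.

C1 ⊕ C2 = (M1 ⊕ K) ⊕ (M2 ⊕ K) = M1 ⊕ M2 — the shared key cancels under XOR.
4e xor 03 = 4d
18 xor 01 = 19
f3 xor 4b = b8
fb xor ce = 35
22 xor cc = ee
28 xor 70 = 58
bc xor 45 = f9
af xor 3d = 92

01001101 00011001 10111000 00110101 11101110 01011000 11111001 10010010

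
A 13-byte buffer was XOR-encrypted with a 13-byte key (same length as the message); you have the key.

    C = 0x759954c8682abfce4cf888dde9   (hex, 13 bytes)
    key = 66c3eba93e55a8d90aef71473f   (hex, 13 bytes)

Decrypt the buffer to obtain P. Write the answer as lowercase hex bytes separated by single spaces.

13 5a bf 61 56 7f 17 17 46 17 f9 9a d6

byte 0: 117 ⊕ 102 =  19
byte 1: 153 ⊕ 195 =  90
byte 2:  84 ⊕ 235 = 191
byte 3: 200 ⊕ 169 =  97
byte 4: 104 ⊕  62 =  86
byte 5:  42 ⊕  85 = 127
byte 6: 191 ⊕ 168 =  23
byte 7: 206 ⊕ 217 =  23
byte 8:  76 ⊕  10 =  70
byte 9: 248 ⊕ 239 =  23
byte 10: 136 ⊕ 113 = 249
byte 11: 221 ⊕  71 = 154
byte 12: 233 ⊕  63 = 214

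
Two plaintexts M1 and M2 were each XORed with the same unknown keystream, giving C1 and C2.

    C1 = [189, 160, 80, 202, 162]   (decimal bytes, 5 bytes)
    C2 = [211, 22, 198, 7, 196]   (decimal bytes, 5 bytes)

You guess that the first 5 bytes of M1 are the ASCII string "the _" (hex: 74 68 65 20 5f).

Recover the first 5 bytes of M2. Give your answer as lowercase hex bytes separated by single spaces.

First, C1 ⊕ C2 = (M1 ⊕ K) ⊕ (M2 ⊕ K) = M1 ⊕ M2, so the key drops out. Then M2 = (M1 ⊕ M2) ⊕ M1 over the first 5 bytes.
byte 0: (bd xor d3) xor 74 = 6e xor 74 = 1a
byte 1: (a0 xor 16) xor 68 = b6 xor 68 = de
byte 2: (50 xor c6) xor 65 = 96 xor 65 = f3
byte 3: (ca xor 07) xor 20 = cd xor 20 = ed
byte 4: (a2 xor c4) xor 5f = 66 xor 5f = 39

1a de f3 ed 39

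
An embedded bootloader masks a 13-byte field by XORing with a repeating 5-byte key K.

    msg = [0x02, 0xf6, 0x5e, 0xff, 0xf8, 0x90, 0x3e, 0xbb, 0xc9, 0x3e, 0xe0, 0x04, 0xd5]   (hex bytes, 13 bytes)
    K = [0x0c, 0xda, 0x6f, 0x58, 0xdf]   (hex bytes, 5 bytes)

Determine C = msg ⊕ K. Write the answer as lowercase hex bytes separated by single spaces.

The 5-byte key repeats, so the effective keystream is 0c da 6f 58 df 0c da 6f 58 df 0c da 6f.
byte 0: 02 ^ 0c = 0e
byte 1: f6 ^ da = 2c
byte 2: 5e ^ 6f = 31
byte 3: ff ^ 58 = a7
byte 4: f8 ^ df = 27
byte 5: 90 ^ 0c = 9c
byte 6: 3e ^ da = e4
byte 7: bb ^ 6f = d4
byte 8: c9 ^ 58 = 91
byte 9: 3e ^ df = e1
byte 10: e0 ^ 0c = ec
byte 11: 04 ^ da = de
byte 12: d5 ^ 6f = ba

0e 2c 31 a7 27 9c e4 d4 91 e1 ec de ba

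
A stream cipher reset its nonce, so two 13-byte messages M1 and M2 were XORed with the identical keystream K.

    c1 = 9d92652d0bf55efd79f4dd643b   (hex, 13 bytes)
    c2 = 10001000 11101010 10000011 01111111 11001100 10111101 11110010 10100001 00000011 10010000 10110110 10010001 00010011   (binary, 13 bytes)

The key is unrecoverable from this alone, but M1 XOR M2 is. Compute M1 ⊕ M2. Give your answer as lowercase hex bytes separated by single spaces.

15 78 e6 52 c7 48 ac 5c 7a 64 6b f5 28

c1 ⊕ c2 = (M1 ⊕ K) ⊕ (M2 ⊕ K) = M1 ⊕ M2 — the shared key cancels under XOR.
9d XOR 88 = 15
92 XOR ea = 78
65 XOR 83 = e6
2d XOR 7f = 52
0b XOR cc = c7
f5 XOR bd = 48
5e XOR f2 = ac
fd XOR a1 = 5c
79 XOR 03 = 7a
f4 XOR 90 = 64
dd XOR b6 = 6b
64 XOR 91 = f5
3b XOR 13 = 28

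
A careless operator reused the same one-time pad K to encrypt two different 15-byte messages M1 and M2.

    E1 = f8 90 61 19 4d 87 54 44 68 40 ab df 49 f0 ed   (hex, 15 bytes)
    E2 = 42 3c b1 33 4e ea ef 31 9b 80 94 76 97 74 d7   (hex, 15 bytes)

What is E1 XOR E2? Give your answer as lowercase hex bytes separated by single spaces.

ba ac d0 2a 03 6d bb 75 f3 c0 3f a9 de 84 3a

E1 ⊕ E2 = (M1 ⊕ K) ⊕ (M2 ⊕ K) = M1 ⊕ M2 — the shared key cancels under XOR.
f8 ⊕ 42 = ba
90 ⊕ 3c = ac
61 ⊕ b1 = d0
19 ⊕ 33 = 2a
4d ⊕ 4e = 03
87 ⊕ ea = 6d
54 ⊕ ef = bb
44 ⊕ 31 = 75
68 ⊕ 9b = f3
40 ⊕ 80 = c0
ab ⊕ 94 = 3f
df ⊕ 76 = a9
49 ⊕ 97 = de
f0 ⊕ 74 = 84
ed ⊕ d7 = 3a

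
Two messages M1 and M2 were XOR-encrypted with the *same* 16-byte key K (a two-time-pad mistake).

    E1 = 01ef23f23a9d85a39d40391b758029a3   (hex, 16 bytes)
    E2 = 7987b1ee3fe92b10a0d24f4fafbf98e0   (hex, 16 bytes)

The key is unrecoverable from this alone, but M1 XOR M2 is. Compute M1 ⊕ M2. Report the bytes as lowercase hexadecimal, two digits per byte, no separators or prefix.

7868921c0574aeb33d927654da3fb143

E1 ⊕ E2 = (M1 ⊕ K) ⊕ (M2 ⊕ K) = M1 ⊕ M2 — the shared key cancels under XOR.
byte 0: 01 xor 79 = 78
byte 1: ef xor 87 = 68
byte 2: 23 xor b1 = 92
byte 3: f2 xor ee = 1c
byte 4: 3a xor 3f = 05
byte 5: 9d xor e9 = 74
byte 6: 85 xor 2b = ae
byte 7: a3 xor 10 = b3
byte 8: 9d xor a0 = 3d
byte 9: 40 xor d2 = 92
byte 10: 39 xor 4f = 76
byte 11: 1b xor 4f = 54
byte 12: 75 xor af = da
byte 13: 80 xor bf = 3f
byte 14: 29 xor 98 = b1
byte 15: a3 xor e0 = 43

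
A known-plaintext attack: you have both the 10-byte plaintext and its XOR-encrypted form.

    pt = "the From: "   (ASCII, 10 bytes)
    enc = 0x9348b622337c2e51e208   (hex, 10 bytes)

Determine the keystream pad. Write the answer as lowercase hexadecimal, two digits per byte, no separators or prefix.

e720d302750e413cd828

Since enc = pt ⊕ pad, XORing both sides with pt gives pad = pt ⊕ enc.
byte 0: 74 xor 93 = e7
byte 1: 68 xor 48 = 20
byte 2: 65 xor b6 = d3
byte 3: 20 xor 22 = 02
byte 4: 46 xor 33 = 75
byte 5: 72 xor 7c = 0e
byte 6: 6f xor 2e = 41
byte 7: 6d xor 51 = 3c
byte 8: 3a xor e2 = d8
byte 9: 20 xor 08 = 28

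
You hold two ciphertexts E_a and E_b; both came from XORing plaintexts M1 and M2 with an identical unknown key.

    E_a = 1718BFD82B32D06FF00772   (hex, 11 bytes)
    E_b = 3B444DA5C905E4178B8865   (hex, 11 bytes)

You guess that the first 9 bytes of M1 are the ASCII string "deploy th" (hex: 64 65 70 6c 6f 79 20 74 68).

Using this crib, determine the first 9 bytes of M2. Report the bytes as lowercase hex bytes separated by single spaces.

First, E_a ⊕ E_b = (M1 ⊕ K) ⊕ (M2 ⊕ K) = M1 ⊕ M2, so the key drops out. Then M2 = (M1 ⊕ M2) ⊕ M1 over the first 9 bytes.
byte 0: (17 ^ 3b) ^ 64 = 2c ^ 64 = 48
byte 1: (18 ^ 44) ^ 65 = 5c ^ 65 = 39
byte 2: (bf ^ 4d) ^ 70 = f2 ^ 70 = 82
byte 3: (d8 ^ a5) ^ 6c = 7d ^ 6c = 11
byte 4: (2b ^ c9) ^ 6f = e2 ^ 6f = 8d
byte 5: (32 ^ 05) ^ 79 = 37 ^ 79 = 4e
byte 6: (d0 ^ e4) ^ 20 = 34 ^ 20 = 14
byte 7: (6f ^ 17) ^ 74 = 78 ^ 74 = 0c
byte 8: (f0 ^ 8b) ^ 68 = 7b ^ 68 = 13

48 39 82 11 8d 4e 14 0c 13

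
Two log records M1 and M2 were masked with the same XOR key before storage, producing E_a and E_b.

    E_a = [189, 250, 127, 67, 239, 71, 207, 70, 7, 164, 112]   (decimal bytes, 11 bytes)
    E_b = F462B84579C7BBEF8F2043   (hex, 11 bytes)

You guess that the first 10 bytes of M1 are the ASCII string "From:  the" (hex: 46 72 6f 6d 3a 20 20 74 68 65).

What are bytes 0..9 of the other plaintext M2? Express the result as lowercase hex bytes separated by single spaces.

0f ea a8 6b ac a0 54 dd e0 e1

First, E_a ⊕ E_b = (M1 ⊕ K) ⊕ (M2 ⊕ K) = M1 ⊕ M2, so the key drops out. Then M2 = (M1 ⊕ M2) ⊕ M1 over the first 10 bytes.
byte 0: (bd ^ f4) ^ 46 = 49 ^ 46 = 0f
byte 1: (fa ^ 62) ^ 72 = 98 ^ 72 = ea
byte 2: (7f ^ b8) ^ 6f = c7 ^ 6f = a8
byte 3: (43 ^ 45) ^ 6d = 06 ^ 6d = 6b
byte 4: (ef ^ 79) ^ 3a = 96 ^ 3a = ac
byte 5: (47 ^ c7) ^ 20 = 80 ^ 20 = a0
byte 6: (cf ^ bb) ^ 20 = 74 ^ 20 = 54
byte 7: (46 ^ ef) ^ 74 = a9 ^ 74 = dd
byte 8: (07 ^ 8f) ^ 68 = 88 ^ 68 = e0
byte 9: (a4 ^ 20) ^ 65 = 84 ^ 65 = e1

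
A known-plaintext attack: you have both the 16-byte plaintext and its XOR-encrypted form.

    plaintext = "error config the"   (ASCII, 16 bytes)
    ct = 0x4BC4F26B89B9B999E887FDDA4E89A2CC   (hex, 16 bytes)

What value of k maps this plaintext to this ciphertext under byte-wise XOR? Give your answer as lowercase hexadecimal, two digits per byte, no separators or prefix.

Since ct = plaintext ⊕ k, XORing both sides with plaintext gives k = plaintext ⊕ ct.
01100101 ⊕ 01001011 = 00101110
01110010 ⊕ 11000100 = 10110110
01110010 ⊕ 11110010 = 10000000
01101111 ⊕ 01101011 = 00000100
01110010 ⊕ 10001001 = 11111011
00100000 ⊕ 10111001 = 10011001
01100011 ⊕ 10111001 = 11011010
01101111 ⊕ 10011001 = 11110110
01101110 ⊕ 11101000 = 10000110
01100110 ⊕ 10000111 = 11100001
01101001 ⊕ 11111101 = 10010100
01100111 ⊕ 11011010 = 10111101
00100000 ⊕ 01001110 = 01101110
01110100 ⊕ 10001001 = 11111101
01101000 ⊕ 10100010 = 11001010
01100101 ⊕ 11001100 = 10101001

2eb68004fb99daf686e194bd6efdcaa9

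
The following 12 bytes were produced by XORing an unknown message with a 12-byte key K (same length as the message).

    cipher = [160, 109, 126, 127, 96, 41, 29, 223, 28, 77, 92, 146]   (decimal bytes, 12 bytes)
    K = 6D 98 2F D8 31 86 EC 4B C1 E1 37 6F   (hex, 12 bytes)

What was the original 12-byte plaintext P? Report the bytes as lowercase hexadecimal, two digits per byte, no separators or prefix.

XOR is its own inverse, so applying the key byte-wise gives the result directly.
byte 0: a0 xor 6d = cd
byte 1: 6d xor 98 = f5
byte 2: 7e xor 2f = 51
byte 3: 7f xor d8 = a7
byte 4: 60 xor 31 = 51
byte 5: 29 xor 86 = af
byte 6: 1d xor ec = f1
byte 7: df xor 4b = 94
byte 8: 1c xor c1 = dd
byte 9: 4d xor e1 = ac
byte 10: 5c xor 37 = 6b
byte 11: 92 xor 6f = fd

cdf551a751aff194ddac6bfd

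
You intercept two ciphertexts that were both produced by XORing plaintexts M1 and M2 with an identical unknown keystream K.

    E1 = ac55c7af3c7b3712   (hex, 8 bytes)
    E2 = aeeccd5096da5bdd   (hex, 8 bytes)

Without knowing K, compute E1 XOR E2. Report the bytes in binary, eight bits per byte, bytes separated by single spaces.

00000010 10111001 00001010 11111111 10101010 10100001 01101100 11001111

E1 ⊕ E2 = (M1 ⊕ K) ⊕ (M2 ⊕ K) = M1 ⊕ M2 — the shared key cancels under XOR.
10101100 ^ 10101110 = 00000010
01010101 ^ 11101100 = 10111001
11000111 ^ 11001101 = 00001010
10101111 ^ 01010000 = 11111111
00111100 ^ 10010110 = 10101010
01111011 ^ 11011010 = 10100001
00110111 ^ 01011011 = 01101100
00010010 ^ 11011101 = 11001111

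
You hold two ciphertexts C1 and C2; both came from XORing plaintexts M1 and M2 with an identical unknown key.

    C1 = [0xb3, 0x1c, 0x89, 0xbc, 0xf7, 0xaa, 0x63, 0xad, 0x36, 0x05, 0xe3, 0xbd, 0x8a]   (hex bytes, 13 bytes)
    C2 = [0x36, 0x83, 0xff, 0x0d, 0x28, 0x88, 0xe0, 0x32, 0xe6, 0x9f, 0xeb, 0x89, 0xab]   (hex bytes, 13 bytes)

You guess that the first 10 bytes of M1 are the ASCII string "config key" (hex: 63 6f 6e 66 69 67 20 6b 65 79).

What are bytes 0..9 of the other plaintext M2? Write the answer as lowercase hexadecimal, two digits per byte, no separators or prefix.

First, C1 ⊕ C2 = (M1 ⊕ K) ⊕ (M2 ⊕ K) = M1 ⊕ M2, so the key drops out. Then M2 = (M1 ⊕ M2) ⊕ M1 over the first 10 bytes.
byte 0: (b3 ⊕ 36) ⊕ 63 = 85 ⊕ 63 = e6
byte 1: (1c ⊕ 83) ⊕ 6f = 9f ⊕ 6f = f0
byte 2: (89 ⊕ ff) ⊕ 6e = 76 ⊕ 6e = 18
byte 3: (bc ⊕ 0d) ⊕ 66 = b1 ⊕ 66 = d7
byte 4: (f7 ⊕ 28) ⊕ 69 = df ⊕ 69 = b6
byte 5: (aa ⊕ 88) ⊕ 67 = 22 ⊕ 67 = 45
byte 6: (63 ⊕ e0) ⊕ 20 = 83 ⊕ 20 = a3
byte 7: (ad ⊕ 32) ⊕ 6b = 9f ⊕ 6b = f4
byte 8: (36 ⊕ e6) ⊕ 65 = d0 ⊕ 65 = b5
byte 9: (05 ⊕ 9f) ⊕ 79 = 9a ⊕ 79 = e3

e6f018d7b645a3f4b5e3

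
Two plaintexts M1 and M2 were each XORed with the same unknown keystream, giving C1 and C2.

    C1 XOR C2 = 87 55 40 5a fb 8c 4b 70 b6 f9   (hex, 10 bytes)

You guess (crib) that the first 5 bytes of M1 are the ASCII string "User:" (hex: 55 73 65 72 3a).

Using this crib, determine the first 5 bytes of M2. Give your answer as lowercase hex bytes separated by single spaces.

Since C1 ⊕ C2 = M1 ⊕ M2, XORing with the guessed M1 bytes yields the corresponding M2 bytes: M2 = (C1 ⊕ C2) ⊕ M1.
135 ^  85 = 210
 85 ^ 115 =  38
 64 ^ 101 =  37
 90 ^ 114 =  40
251 ^  58 = 193

d2 26 25 28 c1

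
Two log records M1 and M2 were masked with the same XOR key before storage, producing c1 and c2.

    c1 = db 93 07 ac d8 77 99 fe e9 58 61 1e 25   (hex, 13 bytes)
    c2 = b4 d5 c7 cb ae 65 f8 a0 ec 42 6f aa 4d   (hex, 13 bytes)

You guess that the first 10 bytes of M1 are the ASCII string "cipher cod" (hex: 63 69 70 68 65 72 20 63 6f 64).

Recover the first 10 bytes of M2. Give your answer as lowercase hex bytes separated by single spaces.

0c 2f b0 0f 13 60 41 3d 6a 7e

First, c1 ⊕ c2 = (M1 ⊕ K) ⊕ (M2 ⊕ K) = M1 ⊕ M2, so the key drops out. Then M2 = (M1 ⊕ M2) ⊕ M1 over the first 10 bytes.
byte 0: (db ⊕ b4) ⊕ 63 = 6f ⊕ 63 = 0c
byte 1: (93 ⊕ d5) ⊕ 69 = 46 ⊕ 69 = 2f
byte 2: (07 ⊕ c7) ⊕ 70 = c0 ⊕ 70 = b0
byte 3: (ac ⊕ cb) ⊕ 68 = 67 ⊕ 68 = 0f
byte 4: (d8 ⊕ ae) ⊕ 65 = 76 ⊕ 65 = 13
byte 5: (77 ⊕ 65) ⊕ 72 = 12 ⊕ 72 = 60
byte 6: (99 ⊕ f8) ⊕ 20 = 61 ⊕ 20 = 41
byte 7: (fe ⊕ a0) ⊕ 63 = 5e ⊕ 63 = 3d
byte 8: (e9 ⊕ ec) ⊕ 6f = 05 ⊕ 6f = 6a
byte 9: (58 ⊕ 42) ⊕ 64 = 1a ⊕ 64 = 7e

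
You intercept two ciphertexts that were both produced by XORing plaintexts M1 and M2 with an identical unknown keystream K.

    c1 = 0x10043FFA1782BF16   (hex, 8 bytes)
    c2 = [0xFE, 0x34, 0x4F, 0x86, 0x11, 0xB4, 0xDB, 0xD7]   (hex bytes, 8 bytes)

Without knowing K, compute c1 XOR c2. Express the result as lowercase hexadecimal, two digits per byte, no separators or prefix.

ee30707c063664c1

c1 ⊕ c2 = (M1 ⊕ K) ⊕ (M2 ⊕ K) = M1 ⊕ M2 — the shared key cancels under XOR.
10 XOR fe = ee
04 XOR 34 = 30
3f XOR 4f = 70
fa XOR 86 = 7c
17 XOR 11 = 06
82 XOR b4 = 36
bf XOR db = 64
16 XOR d7 = c1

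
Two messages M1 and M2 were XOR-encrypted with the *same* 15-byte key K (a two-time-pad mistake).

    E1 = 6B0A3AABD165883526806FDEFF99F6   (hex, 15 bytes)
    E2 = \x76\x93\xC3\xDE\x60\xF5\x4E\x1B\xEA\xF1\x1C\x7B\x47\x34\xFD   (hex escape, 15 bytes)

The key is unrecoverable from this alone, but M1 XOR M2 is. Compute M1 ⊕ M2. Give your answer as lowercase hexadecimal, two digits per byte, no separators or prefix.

1d99f975b190c62ecc7173a5b8ad0b

E1 ⊕ E2 = (M1 ⊕ K) ⊕ (M2 ⊕ K) = M1 ⊕ M2 — the shared key cancels under XOR.
107 ^ 118 =  29
 10 ^ 147 = 153
 58 ^ 195 = 249
171 ^ 222 = 117
209 ^  96 = 177
101 ^ 245 = 144
136 ^  78 = 198
 53 ^  27 =  46
 38 ^ 234 = 204
128 ^ 241 = 113
111 ^  28 = 115
222 ^ 123 = 165
255 ^  71 = 184
153 ^  52 = 173
246 ^ 253 =  11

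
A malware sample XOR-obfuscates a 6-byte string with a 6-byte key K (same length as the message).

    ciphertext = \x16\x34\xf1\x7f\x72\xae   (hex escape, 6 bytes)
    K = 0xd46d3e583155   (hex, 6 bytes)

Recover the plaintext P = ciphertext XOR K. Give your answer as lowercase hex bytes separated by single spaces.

c2 59 cf 27 43 fb

16 xor d4 = c2
34 xor 6d = 59
f1 xor 3e = cf
7f xor 58 = 27
72 xor 31 = 43
ae xor 55 = fb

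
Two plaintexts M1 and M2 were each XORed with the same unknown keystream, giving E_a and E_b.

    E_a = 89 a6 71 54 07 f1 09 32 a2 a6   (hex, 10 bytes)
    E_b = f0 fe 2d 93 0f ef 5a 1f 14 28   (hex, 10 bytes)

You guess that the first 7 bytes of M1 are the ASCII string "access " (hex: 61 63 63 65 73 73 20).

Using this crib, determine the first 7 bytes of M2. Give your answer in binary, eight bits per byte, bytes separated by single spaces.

First, E_a ⊕ E_b = (M1 ⊕ K) ⊕ (M2 ⊕ K) = M1 ⊕ M2, so the key drops out. Then M2 = (M1 ⊕ M2) ⊕ M1 over the first 7 bytes.
byte 0: (89 ^ f0) ^ 61 = 79 ^ 61 = 18
byte 1: (a6 ^ fe) ^ 63 = 58 ^ 63 = 3b
byte 2: (71 ^ 2d) ^ 63 = 5c ^ 63 = 3f
byte 3: (54 ^ 93) ^ 65 = c7 ^ 65 = a2
byte 4: (07 ^ 0f) ^ 73 = 08 ^ 73 = 7b
byte 5: (f1 ^ ef) ^ 73 = 1e ^ 73 = 6d
byte 6: (09 ^ 5a) ^ 20 = 53 ^ 20 = 73

00011000 00111011 00111111 10100010 01111011 01101101 01110011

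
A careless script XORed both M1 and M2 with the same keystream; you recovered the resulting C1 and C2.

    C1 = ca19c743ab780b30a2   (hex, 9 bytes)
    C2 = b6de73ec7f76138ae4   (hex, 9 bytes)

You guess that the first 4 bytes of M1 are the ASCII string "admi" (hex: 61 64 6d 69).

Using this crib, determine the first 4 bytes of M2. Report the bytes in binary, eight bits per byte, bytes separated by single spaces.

00011101 10100011 11011001 11000110

First, C1 ⊕ C2 = (M1 ⊕ K) ⊕ (M2 ⊕ K) = M1 ⊕ M2, so the key drops out. Then M2 = (M1 ⊕ M2) ⊕ M1 over the first 4 bytes.
byte 0: (ca ⊕ b6) ⊕ 61 = 7c ⊕ 61 = 1d
byte 1: (19 ⊕ de) ⊕ 64 = c7 ⊕ 64 = a3
byte 2: (c7 ⊕ 73) ⊕ 6d = b4 ⊕ 6d = d9
byte 3: (43 ⊕ ec) ⊕ 69 = af ⊕ 69 = c6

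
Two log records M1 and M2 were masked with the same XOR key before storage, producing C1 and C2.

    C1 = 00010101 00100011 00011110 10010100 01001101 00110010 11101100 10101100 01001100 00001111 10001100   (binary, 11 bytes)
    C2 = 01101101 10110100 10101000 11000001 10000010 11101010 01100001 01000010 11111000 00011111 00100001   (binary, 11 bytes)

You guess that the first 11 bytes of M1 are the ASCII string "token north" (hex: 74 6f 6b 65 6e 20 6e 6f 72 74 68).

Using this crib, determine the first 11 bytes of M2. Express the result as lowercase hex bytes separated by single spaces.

0c f8 dd 30 a1 f8 e3 81 c6 64 c5

First, C1 ⊕ C2 = (M1 ⊕ K) ⊕ (M2 ⊕ K) = M1 ⊕ M2, so the key drops out. Then M2 = (M1 ⊕ M2) ⊕ M1 over the first 11 bytes.
byte 0: (15 XOR 6d) XOR 74 = 78 XOR 74 = 0c
byte 1: (23 XOR b4) XOR 6f = 97 XOR 6f = f8
byte 2: (1e XOR a8) XOR 6b = b6 XOR 6b = dd
byte 3: (94 XOR c1) XOR 65 = 55 XOR 65 = 30
byte 4: (4d XOR 82) XOR 6e = cf XOR 6e = a1
byte 5: (32 XOR ea) XOR 20 = d8 XOR 20 = f8
byte 6: (ec XOR 61) XOR 6e = 8d XOR 6e = e3
byte 7: (ac XOR 42) XOR 6f = ee XOR 6f = 81
byte 8: (4c XOR f8) XOR 72 = b4 XOR 72 = c6
byte 9: (0f XOR 1f) XOR 74 = 10 XOR 74 = 64
byte 10: (8c XOR 21) XOR 68 = ad XOR 68 = c5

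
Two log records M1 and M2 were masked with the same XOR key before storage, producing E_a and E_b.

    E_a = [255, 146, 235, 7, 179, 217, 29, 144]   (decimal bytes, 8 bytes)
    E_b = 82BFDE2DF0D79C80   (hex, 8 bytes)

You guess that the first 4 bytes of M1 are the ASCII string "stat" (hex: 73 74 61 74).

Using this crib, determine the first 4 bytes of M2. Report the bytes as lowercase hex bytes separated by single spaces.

First, E_a ⊕ E_b = (M1 ⊕ K) ⊕ (M2 ⊕ K) = M1 ⊕ M2, so the key drops out. Then M2 = (M1 ⊕ M2) ⊕ M1 over the first 4 bytes.
byte 0: (ff ⊕ 82) ⊕ 73 = 7d ⊕ 73 = 0e
byte 1: (92 ⊕ bf) ⊕ 74 = 2d ⊕ 74 = 59
byte 2: (eb ⊕ de) ⊕ 61 = 35 ⊕ 61 = 54
byte 3: (07 ⊕ 2d) ⊕ 74 = 2a ⊕ 74 = 5e

0e 59 54 5e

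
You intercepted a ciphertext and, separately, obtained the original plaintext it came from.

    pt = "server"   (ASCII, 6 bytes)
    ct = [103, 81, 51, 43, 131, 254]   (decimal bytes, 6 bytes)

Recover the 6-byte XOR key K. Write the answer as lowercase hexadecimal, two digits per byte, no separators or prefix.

Since ct = pt ⊕ K, XORing both sides with pt gives K = pt ⊕ ct.
73 ^ 67 = 14
65 ^ 51 = 34
72 ^ 33 = 41
76 ^ 2b = 5d
65 ^ 83 = e6
72 ^ fe = 8c

1434415de68c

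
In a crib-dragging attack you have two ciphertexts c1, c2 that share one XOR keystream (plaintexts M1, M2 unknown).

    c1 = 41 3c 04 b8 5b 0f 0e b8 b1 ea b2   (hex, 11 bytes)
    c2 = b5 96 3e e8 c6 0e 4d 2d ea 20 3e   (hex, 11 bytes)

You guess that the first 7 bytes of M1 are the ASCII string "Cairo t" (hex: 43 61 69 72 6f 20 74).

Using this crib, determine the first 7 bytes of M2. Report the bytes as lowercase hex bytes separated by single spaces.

First, c1 ⊕ c2 = (M1 ⊕ K) ⊕ (M2 ⊕ K) = M1 ⊕ M2, so the key drops out. Then M2 = (M1 ⊕ M2) ⊕ M1 over the first 7 bytes.
byte 0: (41 xor b5) xor 43 = f4 xor 43 = b7
byte 1: (3c xor 96) xor 61 = aa xor 61 = cb
byte 2: (04 xor 3e) xor 69 = 3a xor 69 = 53
byte 3: (b8 xor e8) xor 72 = 50 xor 72 = 22
byte 4: (5b xor c6) xor 6f = 9d xor 6f = f2
byte 5: (0f xor 0e) xor 20 = 01 xor 20 = 21
byte 6: (0e xor 4d) xor 74 = 43 xor 74 = 37

b7 cb 53 22 f2 21 37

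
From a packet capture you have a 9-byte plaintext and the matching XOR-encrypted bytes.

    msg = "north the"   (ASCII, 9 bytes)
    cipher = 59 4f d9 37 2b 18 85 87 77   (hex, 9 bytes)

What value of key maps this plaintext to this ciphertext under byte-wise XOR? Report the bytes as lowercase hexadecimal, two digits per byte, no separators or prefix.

Since cipher = msg ⊕ key, XORing both sides with msg gives key = msg ⊕ cipher.
byte 0: 110 xor  89 =  55
byte 1: 111 xor  79 =  32
byte 2: 114 xor 217 = 171
byte 3: 116 xor  55 =  67
byte 4: 104 xor  43 =  67
byte 5:  32 xor  24 =  56
byte 6: 116 xor 133 = 241
byte 7: 104 xor 135 = 239
byte 8: 101 xor 119 =  18

3720ab434338f1ef12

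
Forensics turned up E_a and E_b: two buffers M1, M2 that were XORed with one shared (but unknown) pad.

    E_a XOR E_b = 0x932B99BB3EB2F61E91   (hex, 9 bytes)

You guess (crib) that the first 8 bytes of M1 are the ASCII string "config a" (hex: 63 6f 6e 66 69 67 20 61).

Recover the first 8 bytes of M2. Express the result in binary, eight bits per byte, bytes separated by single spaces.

Since E_a ⊕ E_b = M1 ⊕ M2, XORing with the guessed M1 bytes yields the corresponding M2 bytes: M2 = (E_a ⊕ E_b) ⊕ M1.
93 ⊕ 63 = f0
2b ⊕ 6f = 44
99 ⊕ 6e = f7
bb ⊕ 66 = dd
3e ⊕ 69 = 57
b2 ⊕ 67 = d5
f6 ⊕ 20 = d6
1e ⊕ 61 = 7f

11110000 01000100 11110111 11011101 01010111 11010101 11010110 01111111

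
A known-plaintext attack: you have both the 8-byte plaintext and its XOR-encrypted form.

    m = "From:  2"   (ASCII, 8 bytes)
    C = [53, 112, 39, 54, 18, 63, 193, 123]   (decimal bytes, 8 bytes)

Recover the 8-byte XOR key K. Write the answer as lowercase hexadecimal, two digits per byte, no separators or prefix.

7302485b281fe149

Since C = m ⊕ K, XORing both sides with m gives K = m ⊕ C.
 70 XOR  53 = 115
114 XOR 112 =   2
111 XOR  39 =  72
109 XOR  54 =  91
 58 XOR  18 =  40
 32 XOR  63 =  31
 32 XOR 193 = 225
 50 XOR 123 =  73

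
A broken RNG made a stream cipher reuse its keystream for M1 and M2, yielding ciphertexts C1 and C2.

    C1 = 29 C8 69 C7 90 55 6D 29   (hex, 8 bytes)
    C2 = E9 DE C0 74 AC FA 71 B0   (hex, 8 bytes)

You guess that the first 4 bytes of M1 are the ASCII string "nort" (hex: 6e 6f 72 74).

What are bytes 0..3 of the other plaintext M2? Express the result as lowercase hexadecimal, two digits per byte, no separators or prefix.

ae79dbc7

First, C1 ⊕ C2 = (M1 ⊕ K) ⊕ (M2 ⊕ K) = M1 ⊕ M2, so the key drops out. Then M2 = (M1 ⊕ M2) ⊕ M1 over the first 4 bytes.
byte 0: (29 ^ e9) ^ 6e = c0 ^ 6e = ae
byte 1: (c8 ^ de) ^ 6f = 16 ^ 6f = 79
byte 2: (69 ^ c0) ^ 72 = a9 ^ 72 = db
byte 3: (c7 ^ 74) ^ 74 = b3 ^ 74 = c7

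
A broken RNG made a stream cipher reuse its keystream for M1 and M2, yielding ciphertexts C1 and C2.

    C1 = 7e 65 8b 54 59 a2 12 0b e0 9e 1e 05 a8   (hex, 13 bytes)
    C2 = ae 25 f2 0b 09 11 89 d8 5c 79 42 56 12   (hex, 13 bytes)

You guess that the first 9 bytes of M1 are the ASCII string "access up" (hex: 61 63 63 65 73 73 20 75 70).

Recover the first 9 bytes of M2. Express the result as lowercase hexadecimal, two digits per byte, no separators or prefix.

b1231a3a23c0bba6cc

First, C1 ⊕ C2 = (M1 ⊕ K) ⊕ (M2 ⊕ K) = M1 ⊕ M2, so the key drops out. Then M2 = (M1 ⊕ M2) ⊕ M1 over the first 9 bytes.
byte 0: (7e ⊕ ae) ⊕ 61 = d0 ⊕ 61 = b1
byte 1: (65 ⊕ 25) ⊕ 63 = 40 ⊕ 63 = 23
byte 2: (8b ⊕ f2) ⊕ 63 = 79 ⊕ 63 = 1a
byte 3: (54 ⊕ 0b) ⊕ 65 = 5f ⊕ 65 = 3a
byte 4: (59 ⊕ 09) ⊕ 73 = 50 ⊕ 73 = 23
byte 5: (a2 ⊕ 11) ⊕ 73 = b3 ⊕ 73 = c0
byte 6: (12 ⊕ 89) ⊕ 20 = 9b ⊕ 20 = bb
byte 7: (0b ⊕ d8) ⊕ 75 = d3 ⊕ 75 = a6
byte 8: (e0 ⊕ 5c) ⊕ 70 = bc ⊕ 70 = cc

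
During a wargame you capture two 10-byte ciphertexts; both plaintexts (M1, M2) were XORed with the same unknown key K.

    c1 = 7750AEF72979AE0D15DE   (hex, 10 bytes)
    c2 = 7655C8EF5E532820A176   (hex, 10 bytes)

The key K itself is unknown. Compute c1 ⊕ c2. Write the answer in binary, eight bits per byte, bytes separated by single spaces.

c1 ⊕ c2 = (M1 ⊕ K) ⊕ (M2 ⊕ K) = M1 ⊕ M2 — the shared key cancels under XOR.
77 xor 76 = 01
50 xor 55 = 05
ae xor c8 = 66
f7 xor ef = 18
29 xor 5e = 77
79 xor 53 = 2a
ae xor 28 = 86
0d xor 20 = 2d
15 xor a1 = b4
de xor 76 = a8

00000001 00000101 01100110 00011000 01110111 00101010 10000110 00101101 10110100 10101000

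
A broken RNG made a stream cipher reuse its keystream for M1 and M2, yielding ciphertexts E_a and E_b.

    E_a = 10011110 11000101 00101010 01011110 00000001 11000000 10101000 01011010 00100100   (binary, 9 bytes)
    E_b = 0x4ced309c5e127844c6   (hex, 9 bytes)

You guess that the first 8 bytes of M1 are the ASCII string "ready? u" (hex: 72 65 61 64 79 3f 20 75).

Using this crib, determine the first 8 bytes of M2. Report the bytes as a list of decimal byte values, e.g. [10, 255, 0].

First, E_a ⊕ E_b = (M1 ⊕ K) ⊕ (M2 ⊕ K) = M1 ⊕ M2, so the key drops out. Then M2 = (M1 ⊕ M2) ⊕ M1 over the first 8 bytes.
byte 0: (9e ⊕ 4c) ⊕ 72 = d2 ⊕ 72 = a0
byte 1: (c5 ⊕ ed) ⊕ 65 = 28 ⊕ 65 = 4d
byte 2: (2a ⊕ 30) ⊕ 61 = 1a ⊕ 61 = 7b
byte 3: (5e ⊕ 9c) ⊕ 64 = c2 ⊕ 64 = a6
byte 4: (01 ⊕ 5e) ⊕ 79 = 5f ⊕ 79 = 26
byte 5: (c0 ⊕ 12) ⊕ 3f = d2 ⊕ 3f = ed
byte 6: (a8 ⊕ 78) ⊕ 20 = d0 ⊕ 20 = f0
byte 7: (5a ⊕ 44) ⊕ 75 = 1e ⊕ 75 = 6b

[160, 77, 123, 166, 38, 237, 240, 107]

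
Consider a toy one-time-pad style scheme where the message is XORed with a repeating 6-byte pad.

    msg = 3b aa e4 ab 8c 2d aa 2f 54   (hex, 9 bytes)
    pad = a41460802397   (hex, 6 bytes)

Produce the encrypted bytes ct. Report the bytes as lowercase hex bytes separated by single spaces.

9f be 84 2b af ba 0e 3b 34

The 6-byte key repeats, so the effective keystream is a4 14 60 80 23 97 a4 14 60.
byte 0: 3b ⊕ a4 = 9f
byte 1: aa ⊕ 14 = be
byte 2: e4 ⊕ 60 = 84
byte 3: ab ⊕ 80 = 2b
byte 4: 8c ⊕ 23 = af
byte 5: 2d ⊕ 97 = ba
byte 6: aa ⊕ a4 = 0e
byte 7: 2f ⊕ 14 = 3b
byte 8: 54 ⊕ 60 = 34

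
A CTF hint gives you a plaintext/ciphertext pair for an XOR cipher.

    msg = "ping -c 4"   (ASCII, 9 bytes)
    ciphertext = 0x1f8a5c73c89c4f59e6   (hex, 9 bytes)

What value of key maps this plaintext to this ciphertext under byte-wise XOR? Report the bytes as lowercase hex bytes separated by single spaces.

Since ciphertext = msg ⊕ key, XORing both sides with msg gives key = msg ⊕ ciphertext.
01110000 ^ 00011111 = 01101111
01101001 ^ 10001010 = 11100011
01101110 ^ 01011100 = 00110010
01100111 ^ 01110011 = 00010100
00100000 ^ 11001000 = 11101000
00101101 ^ 10011100 = 10110001
01100011 ^ 01001111 = 00101100
00100000 ^ 01011001 = 01111001
00110100 ^ 11100110 = 11010010

6f e3 32 14 e8 b1 2c 79 d2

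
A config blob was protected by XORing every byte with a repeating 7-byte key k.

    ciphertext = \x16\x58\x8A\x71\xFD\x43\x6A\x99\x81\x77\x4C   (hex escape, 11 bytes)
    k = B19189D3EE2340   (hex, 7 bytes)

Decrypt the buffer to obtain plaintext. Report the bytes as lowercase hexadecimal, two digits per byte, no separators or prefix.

a7c903a213602a2810fe9f

The 7-byte key repeats, so the effective keystream is b1 91 89 d3 ee 23 40 b1 91 89 d3.
byte 0: 16 xor b1 = a7
byte 1: 58 xor 91 = c9
byte 2: 8a xor 89 = 03
byte 3: 71 xor d3 = a2
byte 4: fd xor ee = 13
byte 5: 43 xor 23 = 60
byte 6: 6a xor 40 = 2a
byte 7: 99 xor b1 = 28
byte 8: 81 xor 91 = 10
byte 9: 77 xor 89 = fe
byte 10: 4c xor d3 = 9f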